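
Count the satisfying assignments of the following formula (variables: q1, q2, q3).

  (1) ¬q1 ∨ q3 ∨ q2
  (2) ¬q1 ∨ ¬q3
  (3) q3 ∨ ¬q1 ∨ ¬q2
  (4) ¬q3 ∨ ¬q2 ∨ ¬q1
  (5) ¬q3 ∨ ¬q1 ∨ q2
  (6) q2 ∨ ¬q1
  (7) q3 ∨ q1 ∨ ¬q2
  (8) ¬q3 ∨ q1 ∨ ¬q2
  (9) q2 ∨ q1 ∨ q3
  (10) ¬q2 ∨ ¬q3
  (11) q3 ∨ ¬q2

1

There are 2^3 = 8 truth assignments over (q1, q2, q3).
Split on q1. With q1 = True, the clauses containing q1 are satisfied and ¬q1 drops from the rest; 0 of the 2^2 = 4 assignments to the other variables satisfy what remains.
With q1 = False, by the same count on the reduced clause set, 1 assignment works.
(One model: q1=F, q2=F, q3=T.)
Total: 0 + 1 = 1.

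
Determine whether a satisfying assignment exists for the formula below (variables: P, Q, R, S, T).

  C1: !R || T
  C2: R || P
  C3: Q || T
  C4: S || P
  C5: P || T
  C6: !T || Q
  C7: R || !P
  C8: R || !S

Suppose R = true.
From the singleton clause (T), T = true.
From the singleton clause (Q), Q = true.
Suppose S = true.
Every clause is now satisfied; P is unconstrained.
A satisfying assignment: P ↦ true; Q ↦ true; R ↦ true; S ↦ true; T ↦ true.

Satisfiable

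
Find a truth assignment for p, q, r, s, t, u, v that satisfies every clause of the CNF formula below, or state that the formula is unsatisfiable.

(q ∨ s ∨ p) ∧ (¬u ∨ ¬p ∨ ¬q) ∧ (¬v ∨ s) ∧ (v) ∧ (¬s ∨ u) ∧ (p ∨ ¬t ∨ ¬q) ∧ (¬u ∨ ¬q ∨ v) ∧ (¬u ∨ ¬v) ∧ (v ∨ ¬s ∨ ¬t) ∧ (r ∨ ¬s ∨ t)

UNSATISFIABLE

Unit clause (v) forces v = True.
Unit clause (s) forces s = True.
Unit clause (u) forces u = True.
But (¬u) is also a unit clause — contradiction.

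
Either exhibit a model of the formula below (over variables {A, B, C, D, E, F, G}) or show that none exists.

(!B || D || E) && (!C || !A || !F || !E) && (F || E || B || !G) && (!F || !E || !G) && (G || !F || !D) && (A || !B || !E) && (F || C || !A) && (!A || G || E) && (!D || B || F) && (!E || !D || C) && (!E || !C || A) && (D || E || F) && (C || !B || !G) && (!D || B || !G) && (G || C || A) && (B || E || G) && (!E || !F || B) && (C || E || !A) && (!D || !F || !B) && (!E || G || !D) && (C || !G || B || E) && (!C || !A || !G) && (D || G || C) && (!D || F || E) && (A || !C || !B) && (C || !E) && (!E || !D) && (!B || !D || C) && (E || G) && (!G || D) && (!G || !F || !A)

A=true,  B=false,  C=true,  D=false,  E=true,  F=false,  G=false

Try C = true.
Try E = true.
(A) alone gives A = true.
(!F) alone gives F = false.
(!G) alone gives G = false.
(!D) alone gives D = false.
Every clause is now satisfied; B is unconstrained.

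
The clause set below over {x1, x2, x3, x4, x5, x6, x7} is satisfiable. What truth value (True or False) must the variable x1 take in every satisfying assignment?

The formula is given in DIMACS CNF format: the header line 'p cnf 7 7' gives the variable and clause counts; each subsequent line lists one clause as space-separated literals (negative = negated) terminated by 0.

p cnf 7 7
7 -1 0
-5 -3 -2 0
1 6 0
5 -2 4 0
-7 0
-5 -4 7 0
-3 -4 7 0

Suppose x1 = True.
(x7) alone gives x7 = True.
Now (¬x7) is unsatisfied and unit — conflict.
So every satisfying assignment has x1 = False.

False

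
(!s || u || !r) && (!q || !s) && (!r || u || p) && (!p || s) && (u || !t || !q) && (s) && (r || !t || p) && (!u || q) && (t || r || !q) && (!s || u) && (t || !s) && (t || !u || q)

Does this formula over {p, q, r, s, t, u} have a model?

No, unsatisfiable

From the singleton clause (s), s = true.
From the singleton clause (!q), q = false.
From the singleton clause (!u), u = false.
Now (u) is unsatisfied and unit — conflict.
No assignment satisfies every clause.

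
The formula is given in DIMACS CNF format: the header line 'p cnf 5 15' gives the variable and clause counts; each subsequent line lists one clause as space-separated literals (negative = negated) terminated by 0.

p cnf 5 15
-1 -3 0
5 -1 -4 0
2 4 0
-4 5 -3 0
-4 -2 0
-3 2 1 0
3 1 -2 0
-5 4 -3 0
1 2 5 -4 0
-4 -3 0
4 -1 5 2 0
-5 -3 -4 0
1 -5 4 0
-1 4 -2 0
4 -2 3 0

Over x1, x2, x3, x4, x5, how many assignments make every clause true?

3

There are 2^5 = 32 truth assignments over (x1, x2, x3, x4, x5).
Split on x5. With x5 = True, the clauses containing x5 are satisfied and ¬x5 drops from the rest; 2 of the 2^4 = 16 assignments to the other variables satisfy what remains.
With x5 = False, by the same count on the reduced clause set, 1 assignment works.
Total: 2 + 1 = 3.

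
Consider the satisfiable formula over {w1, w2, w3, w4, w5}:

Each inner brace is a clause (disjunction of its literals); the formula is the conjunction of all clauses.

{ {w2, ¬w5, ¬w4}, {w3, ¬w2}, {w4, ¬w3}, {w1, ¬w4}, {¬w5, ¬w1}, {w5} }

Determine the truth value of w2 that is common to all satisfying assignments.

False

Suppose w2 = True.
The clause (w3) is unit, so w3 = True.
The clause (w4) is unit, so w4 = True.
The clause (w1) is unit, so w1 = True.
The clause (¬w5) is unit, so w5 = False.
Now (w5) is unsatisfied and unit — conflict.
So every satisfying assignment has w2 = False.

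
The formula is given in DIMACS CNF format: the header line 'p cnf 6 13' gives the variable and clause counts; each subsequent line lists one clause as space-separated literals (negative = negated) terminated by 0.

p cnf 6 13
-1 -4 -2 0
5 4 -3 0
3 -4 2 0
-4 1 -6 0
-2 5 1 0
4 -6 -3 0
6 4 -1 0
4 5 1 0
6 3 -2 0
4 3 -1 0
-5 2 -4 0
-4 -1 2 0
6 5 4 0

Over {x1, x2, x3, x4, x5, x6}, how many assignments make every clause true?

7

There are 2^6 = 64 truth assignments over (x1, x2, x3, x4, x5, x6).
Split on x2. With x2 = True, the clauses containing x2 are satisfied and ¬x2 drops from the rest; 3 of the 2^5 = 32 assignments to the other variables satisfy what remains.
With x2 = False, by the same count on the reduced clause set, 4 assignments work.
(One model: x1=F, x2=F, x3=F, x4=F, x5=T, x6=F.)
Total: 3 + 4 = 7.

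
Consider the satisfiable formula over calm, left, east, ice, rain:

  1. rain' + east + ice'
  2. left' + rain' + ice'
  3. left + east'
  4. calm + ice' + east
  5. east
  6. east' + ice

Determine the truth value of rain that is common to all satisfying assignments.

Suppose rain = 1.
The clause (east) is unit, so east = 1.
The clause (left) is unit, so left = 1.
The clause (ice') is unit, so ice = 0.
That conflicts with the unit clause (ice).
So every satisfying assignment has rain = False.

False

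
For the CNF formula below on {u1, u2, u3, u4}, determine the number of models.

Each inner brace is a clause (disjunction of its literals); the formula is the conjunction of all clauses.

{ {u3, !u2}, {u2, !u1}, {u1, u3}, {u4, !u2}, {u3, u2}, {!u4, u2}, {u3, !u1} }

There are 2^4 = 16 truth assignments over (u1, u2, u3, u4).
Check each against the 7 clauses (columns in the order u1, u2, u3, u4):
  F F F F  ✗ fails (u1 || u3)
  F F F T  ✗ fails (u1 || u3)
  F F T F  ✓ satisfies all
  F F T T  ✗ fails (!u4 || u2)
  F T F F  ✗ fails (u3 || !u2)
  F T F T  ✗ fails (u3 || !u2)
  F T T F  ✗ fails (u4 || !u2)
  F T T T  ✓ satisfies all
  T F F F  ✗ fails (u2 || !u1)
  T F F T  ✗ fails (u2 || !u1)
  T F T F  ✗ fails (u2 || !u1)
  T F T T  ✗ fails (u2 || !u1)
  T T F F  ✗ fails (u3 || !u2)
  T T F T  ✗ fails (u3 || !u2)
  T T T F  ✗ fails (u4 || !u2)
  T T T T  ✓ satisfies all
3 of the 16 rows are models.

3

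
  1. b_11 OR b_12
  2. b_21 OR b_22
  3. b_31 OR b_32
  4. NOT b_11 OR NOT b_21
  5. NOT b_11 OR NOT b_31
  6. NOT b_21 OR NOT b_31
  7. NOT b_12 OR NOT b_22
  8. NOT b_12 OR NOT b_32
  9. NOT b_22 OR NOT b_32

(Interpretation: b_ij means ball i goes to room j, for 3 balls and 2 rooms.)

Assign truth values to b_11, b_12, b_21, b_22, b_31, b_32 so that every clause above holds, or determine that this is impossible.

UNSATISFIABLE

Case b_11 = true:
The clause (NOT b_21) is unit, so b_21 = false.
The clause (b_22) is unit, so b_22 = true.
The clause (NOT b_31) is unit, so b_31 = false.
The clause (b_32) is unit, so b_32 = true.
Now (NOT b_32) is unsatisfied and unit — conflict.
That branch fails; take b_11 = false instead.
The clause (b_12) is unit, so b_12 = true.
The clause (NOT b_22) is unit, so b_22 = false.
The clause (b_21) is unit, so b_21 = true.
The clause (NOT b_31) is unit, so b_31 = false.
The clause (b_32) is unit, so b_32 = true.
Now (NOT b_32) is unsatisfied and unit — conflict.
Both values of b_11 lead to a conflict.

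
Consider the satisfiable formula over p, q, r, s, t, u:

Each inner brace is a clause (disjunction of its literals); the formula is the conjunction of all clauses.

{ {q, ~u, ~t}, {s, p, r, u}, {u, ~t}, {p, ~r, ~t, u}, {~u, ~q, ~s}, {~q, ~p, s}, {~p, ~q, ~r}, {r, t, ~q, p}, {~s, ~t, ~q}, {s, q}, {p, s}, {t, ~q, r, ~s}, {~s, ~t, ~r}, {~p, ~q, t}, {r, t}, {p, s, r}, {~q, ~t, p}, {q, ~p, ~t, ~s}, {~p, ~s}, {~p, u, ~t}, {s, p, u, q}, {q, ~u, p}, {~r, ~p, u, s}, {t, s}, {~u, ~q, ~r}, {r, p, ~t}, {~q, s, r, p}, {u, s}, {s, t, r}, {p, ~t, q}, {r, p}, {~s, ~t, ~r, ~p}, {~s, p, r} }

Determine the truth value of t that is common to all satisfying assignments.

False

Suppose t = 1.
From the singleton clause (u), u = 1.
From the singleton clause (q), q = 1.
From the singleton clause (~s), s = 0.
From the singleton clause (~p), p = 0.
That conflicts with the unit clause (p).
So every satisfying assignment has t = False.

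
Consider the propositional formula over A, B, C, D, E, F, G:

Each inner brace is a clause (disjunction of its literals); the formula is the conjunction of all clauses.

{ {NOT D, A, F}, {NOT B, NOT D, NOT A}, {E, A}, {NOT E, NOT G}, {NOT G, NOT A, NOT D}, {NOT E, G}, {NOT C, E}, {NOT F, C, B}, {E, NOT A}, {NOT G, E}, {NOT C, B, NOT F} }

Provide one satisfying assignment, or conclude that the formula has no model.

UNSATISFIABLE

Try E = true.
Unit clause (NOT G) forces G = false.
But (G) is also a unit clause — contradiction.
So E must be the other value — set E = false.
Unit clause (A) forces A = true.
But (NOT A) is also a unit clause — contradiction.
Neither E = true nor E = false works.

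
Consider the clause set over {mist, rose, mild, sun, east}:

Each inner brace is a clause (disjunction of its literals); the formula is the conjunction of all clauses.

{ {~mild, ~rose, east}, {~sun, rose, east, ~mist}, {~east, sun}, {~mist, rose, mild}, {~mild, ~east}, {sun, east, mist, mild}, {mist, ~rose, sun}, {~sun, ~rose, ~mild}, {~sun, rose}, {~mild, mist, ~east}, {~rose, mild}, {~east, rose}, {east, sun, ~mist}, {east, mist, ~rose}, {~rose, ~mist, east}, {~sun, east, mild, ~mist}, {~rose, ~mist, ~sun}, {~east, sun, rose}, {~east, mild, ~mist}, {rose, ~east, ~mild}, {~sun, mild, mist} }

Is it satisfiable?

Satisfiable

Try east = 0.
Try mild = 1.
From the singleton clause (~rose), rose = 0.
From the singleton clause (~sun), sun = 0.
From the singleton clause (~mist), mist = 0.
Every clause now holds.
A satisfying assignment: mist ↦ 0,  rose ↦ 0,  mild ↦ 1,  sun ↦ 0,  east ↦ 0.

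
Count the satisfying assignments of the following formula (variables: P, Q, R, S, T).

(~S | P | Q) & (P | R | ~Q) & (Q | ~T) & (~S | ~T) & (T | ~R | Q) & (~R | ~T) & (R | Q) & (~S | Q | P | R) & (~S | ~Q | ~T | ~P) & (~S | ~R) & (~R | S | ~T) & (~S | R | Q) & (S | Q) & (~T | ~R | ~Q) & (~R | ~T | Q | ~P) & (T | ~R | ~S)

There are 2^5 = 32 truth assignments over (P, Q, R, S, T).
Split on S. With S = 1, the clauses containing S are satisfied and ~S drops from the rest; 1 of the 2^4 = 16 assignments to the other variables satisfy what remains.
With S = 0, by the same count on the reduced clause set, 4 assignments work.
(One model: P=F, Q=T, R=T, S=F, T=F.)
Total: 1 + 4 = 5.

5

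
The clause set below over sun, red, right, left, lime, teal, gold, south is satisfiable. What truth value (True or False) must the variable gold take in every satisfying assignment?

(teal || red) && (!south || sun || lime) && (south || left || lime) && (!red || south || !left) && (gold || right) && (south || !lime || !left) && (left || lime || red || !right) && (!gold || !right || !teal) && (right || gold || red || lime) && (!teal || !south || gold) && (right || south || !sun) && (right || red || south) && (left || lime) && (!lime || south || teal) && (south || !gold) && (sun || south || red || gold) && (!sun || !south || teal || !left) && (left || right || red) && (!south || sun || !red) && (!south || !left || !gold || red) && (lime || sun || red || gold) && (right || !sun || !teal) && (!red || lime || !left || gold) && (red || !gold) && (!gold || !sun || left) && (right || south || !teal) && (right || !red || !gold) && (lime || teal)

Suppose gold = true.
Unit clause (south) forces south = true.
Unit clause (red) forces red = true.
Unit clause (sun) forces sun = true.
Unit clause (left) forces left = true.
Unit clause (teal) forces teal = true.
Unit clause (!right) forces right = false.
Now (right) is unsatisfied and unit — conflict.
So every satisfying assignment has gold = False.

False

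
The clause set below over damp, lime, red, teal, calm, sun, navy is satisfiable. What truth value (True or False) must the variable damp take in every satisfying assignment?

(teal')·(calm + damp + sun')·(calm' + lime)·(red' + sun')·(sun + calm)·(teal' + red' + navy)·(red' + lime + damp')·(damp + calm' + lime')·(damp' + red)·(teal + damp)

Suppose damp = 0.
The clause (teal') is unit, so teal = 0.
Now (teal) is unsatisfied and unit — conflict.
So every satisfying assignment has damp = True.

True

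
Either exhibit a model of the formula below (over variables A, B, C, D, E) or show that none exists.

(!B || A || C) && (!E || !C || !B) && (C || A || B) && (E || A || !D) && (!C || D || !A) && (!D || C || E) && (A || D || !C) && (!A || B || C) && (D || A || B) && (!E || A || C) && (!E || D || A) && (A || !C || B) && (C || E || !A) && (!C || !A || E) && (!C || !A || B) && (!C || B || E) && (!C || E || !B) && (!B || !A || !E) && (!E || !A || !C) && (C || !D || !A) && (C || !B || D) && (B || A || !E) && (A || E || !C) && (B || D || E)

Suppose B = false.
Suppose C = true.
(A) alone gives A = true.
But (!A) is also a unit clause — contradiction.
Undo C and try C = false.
(A) alone gives A = true.
But (!A) is also a unit clause — contradiction.
Neither C = true nor C = false works.
Undo B and try B = true.
Suppose A = true.
(!E) alone gives E = false.
(C) alone gives C = true.
But (!C) is also a unit clause — contradiction.
Undo A and try A = false.
(C) alone gives C = true.
(!E) alone gives E = false.
But (E) is also a unit clause — contradiction.
Neither A = true nor A = false works.
Neither B = true nor B = false works.

UNSATISFIABLE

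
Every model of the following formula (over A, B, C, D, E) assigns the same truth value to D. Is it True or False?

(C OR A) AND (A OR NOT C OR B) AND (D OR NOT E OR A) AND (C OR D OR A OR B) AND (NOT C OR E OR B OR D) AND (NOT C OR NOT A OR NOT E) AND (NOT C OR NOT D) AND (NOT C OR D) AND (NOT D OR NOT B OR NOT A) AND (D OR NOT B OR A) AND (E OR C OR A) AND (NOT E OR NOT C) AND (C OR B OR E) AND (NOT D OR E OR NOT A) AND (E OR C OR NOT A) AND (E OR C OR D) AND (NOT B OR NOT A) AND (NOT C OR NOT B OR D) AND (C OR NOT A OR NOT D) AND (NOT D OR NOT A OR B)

False

Suppose D = true.
From the singleton clause (NOT C), C = false.
From the singleton clause (A), A = true.
Now (NOT A) is unsatisfied and unit — conflict.
So every satisfying assignment has D = False.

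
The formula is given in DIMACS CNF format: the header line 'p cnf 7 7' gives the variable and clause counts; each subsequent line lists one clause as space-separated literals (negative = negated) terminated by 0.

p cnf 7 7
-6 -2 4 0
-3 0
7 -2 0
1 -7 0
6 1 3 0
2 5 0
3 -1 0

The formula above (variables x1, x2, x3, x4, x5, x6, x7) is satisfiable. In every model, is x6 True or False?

Suppose x6 = False.
The clause (¬x3) is unit, so x3 = False.
The clause (x1) is unit, so x1 = True.
That conflicts with the unit clause (¬x1).
So every satisfying assignment has x6 = True.

True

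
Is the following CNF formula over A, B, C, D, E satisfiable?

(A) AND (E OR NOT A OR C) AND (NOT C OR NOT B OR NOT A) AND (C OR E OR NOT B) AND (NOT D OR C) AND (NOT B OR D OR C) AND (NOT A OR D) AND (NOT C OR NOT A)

No

The clause (A) is unit, so A = true.
The clause (D) is unit, so D = true.
The clause (C) is unit, so C = true.
Now (NOT C) is unsatisfied and unit — conflict.
No assignment satisfies every clause.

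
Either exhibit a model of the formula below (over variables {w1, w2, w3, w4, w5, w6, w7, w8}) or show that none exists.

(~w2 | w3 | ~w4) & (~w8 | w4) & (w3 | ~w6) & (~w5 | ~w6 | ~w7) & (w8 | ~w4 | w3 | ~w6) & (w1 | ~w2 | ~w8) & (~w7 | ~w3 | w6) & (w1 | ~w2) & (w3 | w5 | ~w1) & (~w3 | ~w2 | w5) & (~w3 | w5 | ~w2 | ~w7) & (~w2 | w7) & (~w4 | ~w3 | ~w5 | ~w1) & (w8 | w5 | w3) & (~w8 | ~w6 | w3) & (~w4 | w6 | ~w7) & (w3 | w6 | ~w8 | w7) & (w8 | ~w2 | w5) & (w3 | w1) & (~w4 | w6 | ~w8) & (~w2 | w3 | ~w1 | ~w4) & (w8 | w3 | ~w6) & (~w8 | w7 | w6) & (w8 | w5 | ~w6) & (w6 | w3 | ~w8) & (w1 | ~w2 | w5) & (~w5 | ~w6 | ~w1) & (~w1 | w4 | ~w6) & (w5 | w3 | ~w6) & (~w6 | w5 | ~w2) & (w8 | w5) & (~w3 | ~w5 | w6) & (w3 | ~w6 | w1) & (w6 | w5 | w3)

w1=1,  w2=0,  w3=0,  w4=0,  w5=1,  w6=0,  w7=1,  w8=0

Case w8 = 0:
(w5) alone gives w5 = 1.
Case w3 = 0:
(~w6) alone gives w6 = 0.
(w1) alone gives w1 = 1.
Case w2 = 0:
Case w4 = 0:
All clauses hold; w7 can take either value.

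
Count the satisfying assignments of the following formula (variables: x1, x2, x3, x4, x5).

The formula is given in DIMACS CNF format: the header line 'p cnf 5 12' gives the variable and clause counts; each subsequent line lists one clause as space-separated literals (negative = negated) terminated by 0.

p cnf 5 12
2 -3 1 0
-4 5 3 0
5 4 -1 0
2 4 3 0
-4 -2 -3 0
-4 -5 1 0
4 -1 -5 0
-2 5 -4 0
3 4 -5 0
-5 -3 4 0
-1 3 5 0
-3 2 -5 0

There are 2^5 = 32 truth assignments over (x1, x2, x3, x4, x5).
Split on x5. With x5 = True, the clauses containing x5 are satisfied and ¬x5 drops from the rest; 2 of the 2^4 = 16 assignments to the other variables satisfy what remains.
With x5 = False, by the same count on the reduced clause set, 3 assignments work.
(One model: x1=F, x2=T, x3=F, x4=F, x5=F.)
Total: 2 + 3 = 5.

5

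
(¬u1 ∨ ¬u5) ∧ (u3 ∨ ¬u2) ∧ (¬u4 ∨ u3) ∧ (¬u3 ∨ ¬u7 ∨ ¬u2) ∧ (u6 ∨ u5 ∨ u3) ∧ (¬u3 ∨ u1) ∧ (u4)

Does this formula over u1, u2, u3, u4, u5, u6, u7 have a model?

The clause (u4) is unit, so u4 = True.
The clause (u3) is unit, so u3 = True.
The clause (u1) is unit, so u1 = True.
The clause (¬u5) is unit, so u5 = False.
Case u7 = True:
The clause (¬u2) is unit, so u2 = False.
No clause remains; u6 is free.
A satisfying assignment: u1=True, u2=False, u3=True, u4=True, u5=False, u6=True, u7=True.

Yes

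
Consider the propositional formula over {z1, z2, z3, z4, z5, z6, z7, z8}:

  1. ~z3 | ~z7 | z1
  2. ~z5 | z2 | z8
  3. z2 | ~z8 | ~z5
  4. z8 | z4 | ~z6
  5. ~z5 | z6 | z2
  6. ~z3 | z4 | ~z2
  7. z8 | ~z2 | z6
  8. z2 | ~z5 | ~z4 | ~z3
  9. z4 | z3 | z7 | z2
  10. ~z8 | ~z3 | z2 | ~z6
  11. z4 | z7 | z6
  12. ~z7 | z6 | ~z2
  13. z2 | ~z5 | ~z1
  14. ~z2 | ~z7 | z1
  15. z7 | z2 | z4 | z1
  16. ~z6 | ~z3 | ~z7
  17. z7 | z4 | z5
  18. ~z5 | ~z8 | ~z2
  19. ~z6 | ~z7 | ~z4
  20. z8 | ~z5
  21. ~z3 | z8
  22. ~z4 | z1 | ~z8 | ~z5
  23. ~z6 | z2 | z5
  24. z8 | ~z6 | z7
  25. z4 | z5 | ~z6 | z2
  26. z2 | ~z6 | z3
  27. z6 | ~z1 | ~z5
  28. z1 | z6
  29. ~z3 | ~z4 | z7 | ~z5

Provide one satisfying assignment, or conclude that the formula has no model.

Branch on z8: set z8 = 1.
Branch on z2: set z2 = 0.
The clause (~z5) is unit, so z5 = 0.
The clause (~z6) is unit, so z6 = 0.
The clause (z1) is unit, so z1 = 1.
Branch on z4: set z4 = 1.
All clauses hold; z3, z7 can take either value.

z1: 1; z2: 0; z3: 1; z4: 1; z5: 0; z6: 0; z7: 0; z8: 1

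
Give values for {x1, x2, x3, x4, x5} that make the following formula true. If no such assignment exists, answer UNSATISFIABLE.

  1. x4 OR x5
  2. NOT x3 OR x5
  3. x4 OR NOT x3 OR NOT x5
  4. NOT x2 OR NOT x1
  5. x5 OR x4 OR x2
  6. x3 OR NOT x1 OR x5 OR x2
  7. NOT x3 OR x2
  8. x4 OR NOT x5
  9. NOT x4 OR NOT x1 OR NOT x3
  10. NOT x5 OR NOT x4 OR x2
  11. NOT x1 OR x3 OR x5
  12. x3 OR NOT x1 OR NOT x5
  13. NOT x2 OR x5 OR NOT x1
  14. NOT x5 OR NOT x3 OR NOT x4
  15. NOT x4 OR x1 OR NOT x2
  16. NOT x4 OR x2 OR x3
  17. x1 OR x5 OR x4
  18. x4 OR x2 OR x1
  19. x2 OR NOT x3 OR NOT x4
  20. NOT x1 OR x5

Try x4 = true.
Try x3 = false.
The clause (x2) is unit, so x2 = true.
The clause (NOT x1) is unit, so x1 = false.
Now (x1) is unsatisfied and unit — conflict.
Undo x3 and try x3 = true.
The clause (x5) is unit, so x5 = true.
Now (NOT x5) is unsatisfied and unit — conflict.
Neither x3 = true nor x3 = false works.
Undo x4 and try x4 = false.
The clause (x5) is unit, so x5 = true.
Now (NOT x5) is unsatisfied and unit — conflict.
Neither x4 = true nor x4 = false works.

UNSATISFIABLE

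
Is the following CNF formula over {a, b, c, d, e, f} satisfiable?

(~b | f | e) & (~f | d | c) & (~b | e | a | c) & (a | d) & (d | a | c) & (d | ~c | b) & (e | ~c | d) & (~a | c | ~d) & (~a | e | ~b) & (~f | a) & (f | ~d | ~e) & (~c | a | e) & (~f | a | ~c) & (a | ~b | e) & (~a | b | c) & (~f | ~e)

Yes, satisfiable

Suppose a = 1.
Suppose c = 1.
Suppose d = 1.
Suppose e = 0.
From the singleton clause (~b), b = 0.
Every clause is now satisfied; f is unconstrained.
A satisfying assignment: a=1; b=0; c=1; d=1; e=0; f=0.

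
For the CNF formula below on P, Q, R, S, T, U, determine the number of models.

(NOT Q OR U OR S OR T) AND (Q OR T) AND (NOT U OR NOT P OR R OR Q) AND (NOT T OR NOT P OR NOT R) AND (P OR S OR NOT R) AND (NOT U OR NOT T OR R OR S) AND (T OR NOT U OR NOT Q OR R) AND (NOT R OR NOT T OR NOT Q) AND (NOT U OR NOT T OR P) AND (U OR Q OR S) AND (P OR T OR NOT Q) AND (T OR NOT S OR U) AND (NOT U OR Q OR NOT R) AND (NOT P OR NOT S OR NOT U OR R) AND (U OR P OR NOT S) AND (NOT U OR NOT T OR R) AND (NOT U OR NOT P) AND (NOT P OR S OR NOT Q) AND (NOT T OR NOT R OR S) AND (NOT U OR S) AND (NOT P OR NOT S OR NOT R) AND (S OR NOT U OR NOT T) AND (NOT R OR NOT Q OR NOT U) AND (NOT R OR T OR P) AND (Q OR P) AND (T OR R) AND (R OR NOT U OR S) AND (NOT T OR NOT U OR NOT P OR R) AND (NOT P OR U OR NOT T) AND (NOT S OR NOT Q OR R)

1

There are 2^6 = 64 truth assignments over (P, Q, R, S, T, U).
Split on U. With U = true, the clauses containing U are satisfied and NOT U drops from the rest; 0 of the 2^5 = 32 assignments to the other variables satisfy what remains.
With U = false, by the same count on the reduced clause set, 1 assignment works.
(One model: P=F, Q=T, R=F, S=F, T=T, U=F.)
Total: 0 + 1 = 1.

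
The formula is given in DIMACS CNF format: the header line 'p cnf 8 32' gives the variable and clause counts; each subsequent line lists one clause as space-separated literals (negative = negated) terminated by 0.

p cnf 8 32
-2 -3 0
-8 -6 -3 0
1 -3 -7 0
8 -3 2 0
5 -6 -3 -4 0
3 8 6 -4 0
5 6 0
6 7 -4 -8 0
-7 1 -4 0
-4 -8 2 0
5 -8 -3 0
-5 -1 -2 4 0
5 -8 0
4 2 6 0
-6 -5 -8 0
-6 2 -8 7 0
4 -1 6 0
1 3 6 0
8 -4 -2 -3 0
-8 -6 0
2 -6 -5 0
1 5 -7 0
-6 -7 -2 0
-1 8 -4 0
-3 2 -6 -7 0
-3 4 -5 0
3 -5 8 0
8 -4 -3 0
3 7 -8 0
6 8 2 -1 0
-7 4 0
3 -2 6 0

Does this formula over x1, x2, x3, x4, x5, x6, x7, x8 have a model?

Satisfiable

Branch on x2: set x2 = False.
Branch on x8: set x8 = False.
From the singleton clause (¬x3), x3 = False.
From the singleton clause (¬x5), x5 = False.
From the singleton clause (x6), x6 = True.
Branch on x1: set x1 = False.
From the singleton clause (¬x7), x7 = False.
No clause remains; x4 is free.
A satisfying assignment: x1=False, x2=False, x3=False, x4=False, x5=False, x6=True, x7=False, x8=False.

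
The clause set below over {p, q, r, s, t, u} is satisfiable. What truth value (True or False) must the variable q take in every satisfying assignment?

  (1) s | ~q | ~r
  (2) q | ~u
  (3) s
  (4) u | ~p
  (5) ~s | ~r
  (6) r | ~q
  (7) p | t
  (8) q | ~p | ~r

Suppose q = 1.
From the singleton clause (s), s = 1.
From the singleton clause (~r), r = 0.
Now (r) is unsatisfied and unit — conflict.
So every satisfying assignment has q = False.

False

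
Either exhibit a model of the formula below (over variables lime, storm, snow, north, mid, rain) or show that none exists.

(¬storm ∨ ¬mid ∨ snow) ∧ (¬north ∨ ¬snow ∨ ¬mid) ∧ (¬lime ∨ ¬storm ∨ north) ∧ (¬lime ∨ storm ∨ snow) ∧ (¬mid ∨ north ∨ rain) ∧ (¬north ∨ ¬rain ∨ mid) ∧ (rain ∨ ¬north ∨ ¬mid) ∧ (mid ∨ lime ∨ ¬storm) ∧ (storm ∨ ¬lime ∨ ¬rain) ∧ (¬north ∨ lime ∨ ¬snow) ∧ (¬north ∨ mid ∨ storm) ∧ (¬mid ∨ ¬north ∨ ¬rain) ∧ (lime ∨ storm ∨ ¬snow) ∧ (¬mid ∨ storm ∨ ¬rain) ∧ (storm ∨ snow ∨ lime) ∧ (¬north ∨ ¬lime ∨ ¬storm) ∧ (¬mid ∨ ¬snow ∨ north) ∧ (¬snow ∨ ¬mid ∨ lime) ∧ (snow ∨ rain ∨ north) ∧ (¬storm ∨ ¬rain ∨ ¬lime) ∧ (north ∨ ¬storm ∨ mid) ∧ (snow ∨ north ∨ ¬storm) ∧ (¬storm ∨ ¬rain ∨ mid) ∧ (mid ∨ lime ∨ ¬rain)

Try storm = False.
Try lime = True.
The clause (snow) is unit, so snow = True.
The clause (¬rain) is unit, so rain = False.
Try north = False.
The clause (¬mid) is unit, so mid = False.
Every clause now holds.

lime ↦ True,  storm ↦ False,  snow ↦ True,  north ↦ False,  mid ↦ False,  rain ↦ False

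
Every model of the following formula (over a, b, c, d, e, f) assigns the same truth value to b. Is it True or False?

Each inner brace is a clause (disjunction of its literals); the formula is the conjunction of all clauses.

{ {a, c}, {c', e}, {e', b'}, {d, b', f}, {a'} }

False

Suppose b = 1.
From the singleton clause (e'), e = 0.
From the singleton clause (c'), c = 0.
From the singleton clause (a), a = 1.
That conflicts with the unit clause (a').
So every satisfying assignment has b = False.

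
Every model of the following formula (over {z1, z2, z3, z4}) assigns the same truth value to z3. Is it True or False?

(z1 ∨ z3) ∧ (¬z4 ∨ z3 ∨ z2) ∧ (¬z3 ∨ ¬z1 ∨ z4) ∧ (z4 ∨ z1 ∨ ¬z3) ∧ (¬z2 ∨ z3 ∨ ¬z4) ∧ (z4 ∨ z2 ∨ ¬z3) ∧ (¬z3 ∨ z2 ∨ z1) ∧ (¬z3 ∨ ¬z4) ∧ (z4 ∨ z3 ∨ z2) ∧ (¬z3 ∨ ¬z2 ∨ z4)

Suppose z3 = True.
From the singleton clause (¬z4), z4 = False.
From the singleton clause (¬z1), z1 = False.
Now (z1) is unsatisfied and unit — conflict.
So every satisfying assignment has z3 = False.

False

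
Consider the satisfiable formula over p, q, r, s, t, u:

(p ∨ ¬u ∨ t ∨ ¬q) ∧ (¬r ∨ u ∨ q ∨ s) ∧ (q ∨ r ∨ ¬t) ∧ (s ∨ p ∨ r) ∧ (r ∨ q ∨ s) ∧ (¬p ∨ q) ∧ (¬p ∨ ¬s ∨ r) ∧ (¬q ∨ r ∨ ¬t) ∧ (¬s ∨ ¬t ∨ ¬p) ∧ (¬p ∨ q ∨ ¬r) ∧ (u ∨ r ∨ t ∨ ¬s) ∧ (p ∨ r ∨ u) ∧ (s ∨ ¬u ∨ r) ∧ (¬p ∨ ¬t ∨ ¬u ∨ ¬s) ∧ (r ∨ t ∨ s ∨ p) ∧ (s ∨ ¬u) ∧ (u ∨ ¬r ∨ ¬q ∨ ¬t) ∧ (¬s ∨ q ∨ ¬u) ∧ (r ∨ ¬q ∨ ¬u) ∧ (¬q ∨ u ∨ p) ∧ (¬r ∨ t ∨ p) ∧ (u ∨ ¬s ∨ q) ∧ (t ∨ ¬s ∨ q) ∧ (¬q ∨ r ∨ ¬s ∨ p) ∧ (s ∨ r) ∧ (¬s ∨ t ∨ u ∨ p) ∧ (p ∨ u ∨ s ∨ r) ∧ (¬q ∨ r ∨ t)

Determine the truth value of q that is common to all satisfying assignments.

True

Suppose q = False.
Unit clause (¬p) forces p = False.
Suppose r = True.
Unit clause (t) forces t = True.
Suppose u = True.
Unit clause (s) forces s = True.
Now (¬s) is unsatisfied and unit — conflict.
That branch fails; take u = False instead.
Unit clause (s) forces s = True.
Now (¬s) is unsatisfied and unit — conflict.
Either choice for u ends in contradiction.
That branch fails; take r = False instead.
Unit clause (¬t) forces t = False.
Unit clause (s) forces s = True.
Now (¬s) is unsatisfied and unit — conflict.
Either choice for r ends in contradiction.
So every satisfying assignment has q = True.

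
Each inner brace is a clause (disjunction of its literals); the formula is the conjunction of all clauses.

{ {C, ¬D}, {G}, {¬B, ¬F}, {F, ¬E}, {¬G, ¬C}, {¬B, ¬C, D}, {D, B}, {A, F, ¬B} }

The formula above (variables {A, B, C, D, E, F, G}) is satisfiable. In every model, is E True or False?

False

Suppose E = True.
Unit clause (G) forces G = True.
Unit clause (F) forces F = True.
Unit clause (¬B) forces B = False.
Unit clause (¬C) forces C = False.
Unit clause (¬D) forces D = False.
Now (D) is unsatisfied and unit — conflict.
So every satisfying assignment has E = False.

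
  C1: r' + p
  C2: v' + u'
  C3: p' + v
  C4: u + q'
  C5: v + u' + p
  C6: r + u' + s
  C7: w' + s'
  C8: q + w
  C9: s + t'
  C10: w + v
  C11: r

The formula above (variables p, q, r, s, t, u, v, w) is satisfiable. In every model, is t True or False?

Suppose t = 1.
From the singleton clause (s), s = 1.
From the singleton clause (w'), w = 0.
From the singleton clause (q), q = 1.
From the singleton clause (u), u = 1.
From the singleton clause (v'), v = 0.
Now (v) is unsatisfied and unit — conflict.
So every satisfying assignment has t = False.

False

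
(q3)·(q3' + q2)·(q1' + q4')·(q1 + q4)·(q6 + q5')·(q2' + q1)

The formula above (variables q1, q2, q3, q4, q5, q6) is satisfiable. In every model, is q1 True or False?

Suppose q1 = 0.
(q3) alone gives q3 = 1.
(q2) alone gives q2 = 1.
That conflicts with the unit clause (q2').
So every satisfying assignment has q1 = True.

True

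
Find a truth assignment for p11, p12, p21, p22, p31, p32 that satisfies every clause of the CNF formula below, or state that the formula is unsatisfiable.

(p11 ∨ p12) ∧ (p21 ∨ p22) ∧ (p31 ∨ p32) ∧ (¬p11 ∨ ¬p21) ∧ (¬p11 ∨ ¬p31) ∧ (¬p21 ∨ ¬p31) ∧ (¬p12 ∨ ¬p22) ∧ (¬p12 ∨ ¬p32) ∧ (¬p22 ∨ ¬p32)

Try p11 = True.
From the singleton clause (¬p21), p21 = False.
From the singleton clause (p22), p22 = True.
From the singleton clause (¬p31), p31 = False.
From the singleton clause (p32), p32 = True.
But (¬p32) is also a unit clause — contradiction.
Backtrack on p11: now try p11 = False.
From the singleton clause (p12), p12 = True.
From the singleton clause (¬p22), p22 = False.
From the singleton clause (p21), p21 = True.
From the singleton clause (¬p31), p31 = False.
From the singleton clause (p32), p32 = True.
But (¬p32) is also a unit clause — contradiction.
Either choice for p11 ends in contradiction.

UNSATISFIABLE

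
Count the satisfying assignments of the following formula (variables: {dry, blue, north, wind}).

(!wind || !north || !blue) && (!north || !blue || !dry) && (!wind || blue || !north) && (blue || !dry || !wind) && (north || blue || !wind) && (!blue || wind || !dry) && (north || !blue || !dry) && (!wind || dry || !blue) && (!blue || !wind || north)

There are 2^4 = 16 truth assignments over (dry, blue, north, wind).
Check each against the 9 clauses (columns in the order dry, blue, north, wind):
  F F F F  ✓ satisfies all
  F F F T  ✗ fails (north || blue || !wind)
  F F T F  ✓ satisfies all
  F F T T  ✗ fails (!wind || blue || !north)
  F T F F  ✓ satisfies all
  F T F T  ✗ fails (!wind || dry || !blue)
  F T T F  ✓ satisfies all
  F T T T  ✗ fails (!wind || !north || !blue)
  T F F F  ✓ satisfies all
  T F F T  ✗ fails (blue || !dry || !wind)
  T F T F  ✓ satisfies all
  T F T T  ✗ fails (!wind || blue || !north)
  T T F F  ✗ fails (!blue || wind || !dry)
  T T F T  ✗ fails (north || !blue || !dry)
  T T T F  ✗ fails (!north || !blue || !dry)
  T T T T  ✗ fails (!wind || !north || !blue)
6 of the 16 rows are models.

6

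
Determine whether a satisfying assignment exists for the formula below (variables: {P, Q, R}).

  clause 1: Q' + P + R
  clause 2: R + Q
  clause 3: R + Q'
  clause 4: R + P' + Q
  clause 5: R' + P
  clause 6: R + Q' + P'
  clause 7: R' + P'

No, unsatisfiable

Suppose R = 1.
From the singleton clause (P), P = 1.
That conflicts with the unit clause (P').
Backtrack on R: now try R = 0.
From the singleton clause (Q), Q = 1.
That conflicts with the unit clause (Q').
Both values of R lead to a conflict.
No assignment satisfies every clause.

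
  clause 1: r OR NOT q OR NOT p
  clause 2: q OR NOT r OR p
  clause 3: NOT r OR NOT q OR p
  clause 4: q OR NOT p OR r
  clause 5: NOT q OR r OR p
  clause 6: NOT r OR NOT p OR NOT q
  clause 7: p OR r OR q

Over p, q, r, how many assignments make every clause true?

There are 2^3 = 8 truth assignments over (p, q, r).
Split on q. With q = true, the clauses containing q are satisfied and NOT q drops from the rest; 0 of the 2^2 = 4 assignments to the other variables satisfy what remains.
With q = false, by the same count on the reduced clause set, 1 assignment works.
(One model: p=T, q=F, r=T.)
Total: 0 + 1 = 1.

1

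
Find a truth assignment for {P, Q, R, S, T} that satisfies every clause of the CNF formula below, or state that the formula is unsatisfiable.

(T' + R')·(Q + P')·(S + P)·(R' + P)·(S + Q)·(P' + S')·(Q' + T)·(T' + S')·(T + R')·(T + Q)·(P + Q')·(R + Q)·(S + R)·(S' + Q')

UNSATISFIABLE

Case T = 0:
(Q') alone gives Q = 0.
But (Q) is also a unit clause — contradiction.
Backtrack on T: now try T = 1.
(R') alone gives R = 0.
(S') alone gives S = 0.
But (S) is also a unit clause — contradiction.
Both values of T lead to a conflict.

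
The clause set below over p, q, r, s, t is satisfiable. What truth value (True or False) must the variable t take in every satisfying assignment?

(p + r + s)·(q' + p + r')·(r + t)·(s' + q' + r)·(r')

Suppose t = 0.
Unit clause (r) forces r = 1.
But (r') is also a unit clause — contradiction.
So every satisfying assignment has t = True.

True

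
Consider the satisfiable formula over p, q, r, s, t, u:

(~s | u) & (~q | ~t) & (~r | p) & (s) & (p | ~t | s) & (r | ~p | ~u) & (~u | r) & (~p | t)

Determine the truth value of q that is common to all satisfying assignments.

Suppose q = 1.
The clause (~t) is unit, so t = 0.
The clause (s) is unit, so s = 1.
The clause (u) is unit, so u = 1.
The clause (r) is unit, so r = 1.
The clause (p) is unit, so p = 1.
That conflicts with the unit clause (~p).
So every satisfying assignment has q = False.

False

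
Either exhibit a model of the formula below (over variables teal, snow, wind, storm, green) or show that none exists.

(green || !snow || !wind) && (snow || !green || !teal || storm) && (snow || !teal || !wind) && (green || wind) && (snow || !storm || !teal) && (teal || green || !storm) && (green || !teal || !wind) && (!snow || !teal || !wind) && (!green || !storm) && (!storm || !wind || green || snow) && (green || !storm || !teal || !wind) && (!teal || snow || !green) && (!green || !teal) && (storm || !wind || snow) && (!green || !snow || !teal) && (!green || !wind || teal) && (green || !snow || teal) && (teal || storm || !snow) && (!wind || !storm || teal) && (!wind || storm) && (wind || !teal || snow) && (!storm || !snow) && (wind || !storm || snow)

teal=false,  snow=false,  wind=false,  storm=false,  green=true

Case green = true:
From the singleton clause (!storm), storm = false.
From the singleton clause (!teal), teal = false.
From the singleton clause (!wind), wind = false.
From the singleton clause (!snow), snow = false.
All clauses are satisfied.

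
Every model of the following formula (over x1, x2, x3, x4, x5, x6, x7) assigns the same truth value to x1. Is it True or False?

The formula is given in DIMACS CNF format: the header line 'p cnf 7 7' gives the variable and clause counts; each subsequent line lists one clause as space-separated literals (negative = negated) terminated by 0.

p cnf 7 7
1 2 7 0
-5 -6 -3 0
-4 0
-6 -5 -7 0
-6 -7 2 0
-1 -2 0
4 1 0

True

Suppose x1 = False.
(¬x4) alone gives x4 = False.
That conflicts with the unit clause (x4).
So every satisfying assignment has x1 = True.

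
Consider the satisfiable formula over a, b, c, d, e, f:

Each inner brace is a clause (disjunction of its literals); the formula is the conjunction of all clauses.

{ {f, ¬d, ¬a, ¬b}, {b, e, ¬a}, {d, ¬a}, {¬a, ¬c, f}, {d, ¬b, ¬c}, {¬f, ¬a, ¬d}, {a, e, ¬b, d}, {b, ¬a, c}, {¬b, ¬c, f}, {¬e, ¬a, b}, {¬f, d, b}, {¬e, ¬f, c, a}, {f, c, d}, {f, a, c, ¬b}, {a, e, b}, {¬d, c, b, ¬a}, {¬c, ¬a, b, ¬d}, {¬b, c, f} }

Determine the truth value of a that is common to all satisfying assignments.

False

Suppose a = True.
Unit clause (d) forces d = True.
Unit clause (¬f) forces f = False.
Unit clause (¬b) forces b = False.
Unit clause (e) forces e = True.
Now (¬e) is unsatisfied and unit — conflict.
So every satisfying assignment has a = False.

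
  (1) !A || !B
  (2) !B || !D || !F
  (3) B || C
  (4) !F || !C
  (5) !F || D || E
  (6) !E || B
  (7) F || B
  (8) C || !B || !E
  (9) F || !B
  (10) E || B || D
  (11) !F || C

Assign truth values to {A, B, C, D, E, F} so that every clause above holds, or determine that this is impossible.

UNSATISFIABLE

Try A = false.
Try B = true.
From the singleton clause (F), F = true.
From the singleton clause (!D), D = false.
From the singleton clause (!C), C = false.
Now (C) is unsatisfied and unit — conflict.
Undo B and try B = false.
From the singleton clause (C), C = true.
From the singleton clause (!F), F = false.
Now (F) is unsatisfied and unit — conflict.
Either choice for B ends in contradiction.
Undo A and try A = true.
From the singleton clause (!B), B = false.
From the singleton clause (C), C = true.
From the singleton clause (!F), F = false.
Now (F) is unsatisfied and unit — conflict.
Either choice for A ends in contradiction.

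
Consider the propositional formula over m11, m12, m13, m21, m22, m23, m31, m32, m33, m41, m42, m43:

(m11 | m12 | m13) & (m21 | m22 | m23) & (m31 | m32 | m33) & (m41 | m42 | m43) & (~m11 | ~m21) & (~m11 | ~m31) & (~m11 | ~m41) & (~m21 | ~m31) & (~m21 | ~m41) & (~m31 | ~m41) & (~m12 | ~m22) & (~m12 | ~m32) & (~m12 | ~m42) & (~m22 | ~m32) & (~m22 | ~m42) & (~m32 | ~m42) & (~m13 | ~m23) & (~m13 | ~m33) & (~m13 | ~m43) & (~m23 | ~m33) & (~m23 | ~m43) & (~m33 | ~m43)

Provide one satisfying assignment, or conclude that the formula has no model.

Case m11 = 0:
Case m12 = 1:
From the singleton clause (~m22), m22 = 0.
From the singleton clause (~m32), m32 = 0.
From the singleton clause (~m42), m42 = 0.
Case m21 = 1:
From the singleton clause (~m31), m31 = 0.
From the singleton clause (m33), m33 = 1.
From the singleton clause (~m41), m41 = 0.
From the singleton clause (m43), m43 = 1.
But (~m43) is also a unit clause — contradiction.
Backtrack on m21: now try m21 = 0.
From the singleton clause (m23), m23 = 1.
From the singleton clause (~m13), m13 = 0.
From the singleton clause (~m33), m33 = 0.
From the singleton clause (m31), m31 = 1.
From the singleton clause (~m41), m41 = 0.
From the singleton clause (m43), m43 = 1.
But (~m43) is also a unit clause — contradiction.
Neither m21 = 1 nor m21 = 0 works.
Backtrack on m12: now try m12 = 0.
From the singleton clause (m13), m13 = 1.
From the singleton clause (~m23), m23 = 0.
From the singleton clause (~m33), m33 = 0.
From the singleton clause (~m43), m43 = 0.
Case m21 = 1:
From the singleton clause (~m31), m31 = 0.
From the singleton clause (m32), m32 = 1.
From the singleton clause (~m41), m41 = 0.
From the singleton clause (m42), m42 = 1.
But (~m42) is also a unit clause — contradiction.
Backtrack on m21: now try m21 = 0.
From the singleton clause (m22), m22 = 1.
From the singleton clause (~m32), m32 = 0.
From the singleton clause (m31), m31 = 1.
From the singleton clause (~m41), m41 = 0.
From the singleton clause (m42), m42 = 1.
But (~m42) is also a unit clause — contradiction.
Neither m21 = 1 nor m21 = 0 works.
Neither m12 = 1 nor m12 = 0 works.
Backtrack on m11: now try m11 = 1.
From the singleton clause (~m21), m21 = 0.
From the singleton clause (~m31), m31 = 0.
From the singleton clause (~m41), m41 = 0.
Case m22 = 1:
From the singleton clause (~m12), m12 = 0.
From the singleton clause (~m32), m32 = 0.
From the singleton clause (m33), m33 = 1.
From the singleton clause (~m42), m42 = 0.
From the singleton clause (m43), m43 = 1.
But (~m43) is also a unit clause — contradiction.
Backtrack on m22: now try m22 = 0.
From the singleton clause (m23), m23 = 1.
From the singleton clause (~m13), m13 = 0.
From the singleton clause (~m33), m33 = 0.
From the singleton clause (m32), m32 = 1.
From the singleton clause (~m12), m12 = 0.
From the singleton clause (~m42), m42 = 0.
From the singleton clause (m43), m43 = 1.
But (~m43) is also a unit clause — contradiction.
Neither m22 = 1 nor m22 = 0 works.
Neither m11 = 1 nor m11 = 0 works.

UNSATISFIABLE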